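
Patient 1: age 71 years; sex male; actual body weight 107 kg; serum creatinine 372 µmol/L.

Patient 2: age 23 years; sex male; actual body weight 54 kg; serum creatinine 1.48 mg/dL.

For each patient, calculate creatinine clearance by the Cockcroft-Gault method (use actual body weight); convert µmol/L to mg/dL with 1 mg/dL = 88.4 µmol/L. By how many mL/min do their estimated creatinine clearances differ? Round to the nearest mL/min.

Patient 1: SCr = 372 / 88.4 = 4.208 mg/dL
Patient 1: CrCl = (140 − 71) × 107 / (72 × 4.208) = 7383.0 / 302.98 ≈ 24.4 mL/min
Patient 2: CrCl = (140 − 23) × 54 / (72 × 1.48) = 6318.0 / 106.56 ≈ 59.3 mL/min
|24.4 − 59.3| = 34.9 mL/min

35 mL/min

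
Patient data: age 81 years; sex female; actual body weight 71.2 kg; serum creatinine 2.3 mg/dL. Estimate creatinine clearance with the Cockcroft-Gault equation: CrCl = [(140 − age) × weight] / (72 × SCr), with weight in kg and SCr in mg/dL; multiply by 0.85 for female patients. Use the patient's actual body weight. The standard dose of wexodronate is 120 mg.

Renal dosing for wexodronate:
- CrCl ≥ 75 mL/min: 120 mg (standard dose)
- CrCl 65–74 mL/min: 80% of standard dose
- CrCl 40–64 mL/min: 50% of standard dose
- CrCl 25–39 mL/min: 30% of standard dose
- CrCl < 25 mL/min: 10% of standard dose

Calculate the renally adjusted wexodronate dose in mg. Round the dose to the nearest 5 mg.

10 mg

CrCl = (140 − 81) × 71.2 / (72 × 2.3) × 0.85 = 4200.8 / 165.60 × 0.85 ≈ 21.6 mL/min
CrCl ≈ 22 mL/min → bracket < 25 mL/min.
10% of 120 mg = 12 mg → 10 mg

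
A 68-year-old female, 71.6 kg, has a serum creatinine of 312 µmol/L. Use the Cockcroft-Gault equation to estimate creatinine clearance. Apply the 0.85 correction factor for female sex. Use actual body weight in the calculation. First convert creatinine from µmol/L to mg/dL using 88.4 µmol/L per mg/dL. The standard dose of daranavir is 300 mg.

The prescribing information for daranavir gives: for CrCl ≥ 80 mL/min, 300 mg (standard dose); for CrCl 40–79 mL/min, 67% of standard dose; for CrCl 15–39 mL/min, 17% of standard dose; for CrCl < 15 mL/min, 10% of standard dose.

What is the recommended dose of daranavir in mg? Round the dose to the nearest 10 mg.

SCr = 312 / 88.4 = 3.529 mg/dL
CrCl = (140 − 68) × 71.6 / (72 × 3.529) × 0.85 = 5155.2 / 254.09 × 0.85 ≈ 17.2 mL/min
CrCl ≈ 17 mL/min → bracket 15–39 mL/min.
17% of 300 mg = 51 mg → 50 mg

50 mg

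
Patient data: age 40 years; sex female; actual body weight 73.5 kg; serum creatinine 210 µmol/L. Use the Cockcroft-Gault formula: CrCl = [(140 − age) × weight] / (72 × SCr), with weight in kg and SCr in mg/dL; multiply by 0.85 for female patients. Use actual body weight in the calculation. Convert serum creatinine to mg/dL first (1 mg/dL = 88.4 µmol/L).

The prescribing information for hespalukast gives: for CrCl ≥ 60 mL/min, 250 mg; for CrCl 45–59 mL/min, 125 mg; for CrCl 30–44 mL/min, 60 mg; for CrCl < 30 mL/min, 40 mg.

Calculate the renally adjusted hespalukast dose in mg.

60 mg

SCr = 210 / 88.4 = 2.376 mg/dL
CrCl = (140 − 40) × 73.5 / (72 × 2.376) × 0.85 = 7350.0 / 171.07 × 0.85 ≈ 36.5 mL/min
CrCl ≈ 37 mL/min → bracket 30–44 mL/min.
Dose for this bracket: 60 mg.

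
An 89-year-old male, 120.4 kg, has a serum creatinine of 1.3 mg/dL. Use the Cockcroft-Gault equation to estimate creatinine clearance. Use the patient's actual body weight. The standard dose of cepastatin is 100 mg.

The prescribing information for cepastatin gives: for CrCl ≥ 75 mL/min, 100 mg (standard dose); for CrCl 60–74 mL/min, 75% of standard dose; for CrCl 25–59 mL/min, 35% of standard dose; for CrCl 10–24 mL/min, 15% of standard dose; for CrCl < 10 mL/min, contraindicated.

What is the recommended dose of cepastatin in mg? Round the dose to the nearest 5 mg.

CrCl = (140 − 89) × 120.4 / (72 × 1.3) = 6140.4 / 93.60 ≈ 65.6 mL/min
CrCl ≈ 66 mL/min → bracket 60–74 mL/min.
75% of 100 mg = 75 mg

75 mg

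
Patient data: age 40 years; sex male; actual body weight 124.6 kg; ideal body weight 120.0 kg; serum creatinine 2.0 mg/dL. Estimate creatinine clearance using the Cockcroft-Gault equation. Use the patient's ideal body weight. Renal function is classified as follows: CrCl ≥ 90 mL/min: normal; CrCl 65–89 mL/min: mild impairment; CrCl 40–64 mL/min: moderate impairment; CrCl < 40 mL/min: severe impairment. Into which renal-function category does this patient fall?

mild impairment

CrCl = (140 − 40) × 120 / (72 × 2) = 12000.0 / 144.00 ≈ 83.3 mL/min
83 mL/min falls in the 'mild impairment' range.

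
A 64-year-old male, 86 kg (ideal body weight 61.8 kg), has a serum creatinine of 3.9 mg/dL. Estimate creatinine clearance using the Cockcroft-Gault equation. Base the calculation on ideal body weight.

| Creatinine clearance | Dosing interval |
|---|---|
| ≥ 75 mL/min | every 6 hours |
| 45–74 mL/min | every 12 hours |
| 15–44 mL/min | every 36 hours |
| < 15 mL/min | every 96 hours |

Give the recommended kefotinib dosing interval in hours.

CrCl = (140 − 64) × 61.8 / (72 × 3.9) = 4696.8 / 280.80 ≈ 16.7 mL/min
CrCl ≈ 17 mL/min → bracket 15–44 mL/min → every 36 hours.

every 36 hours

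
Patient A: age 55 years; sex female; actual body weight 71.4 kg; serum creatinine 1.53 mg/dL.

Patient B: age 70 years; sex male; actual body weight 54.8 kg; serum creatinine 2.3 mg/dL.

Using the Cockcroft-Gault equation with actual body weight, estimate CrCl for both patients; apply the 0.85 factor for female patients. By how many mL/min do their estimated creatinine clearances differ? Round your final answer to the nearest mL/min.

Patient A: CrCl = (140 − 55) × 71.4 / (72 × 1.53) × 0.85 = 6069.0 / 110.16 × 0.85 ≈ 46.8 mL/min
Patient B: CrCl = (140 − 70) × 54.8 / (72 × 2.3) = 3836.0 / 165.60 ≈ 23.2 mL/min
|46.8 − 23.2| = 23.6 mL/min

24 mL/min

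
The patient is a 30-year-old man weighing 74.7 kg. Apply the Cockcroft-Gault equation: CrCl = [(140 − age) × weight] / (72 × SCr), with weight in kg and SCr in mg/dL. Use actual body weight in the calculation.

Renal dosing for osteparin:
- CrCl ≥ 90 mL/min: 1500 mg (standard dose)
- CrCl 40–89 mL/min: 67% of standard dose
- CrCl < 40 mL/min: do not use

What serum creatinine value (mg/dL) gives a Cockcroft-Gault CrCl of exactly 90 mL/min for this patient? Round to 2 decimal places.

Standard dose requires CrCl ≥ 90 mL/min.
Set (140 − 30) × 74.7 / (72 × SCr) = 90
SCr = (140 − 30) × 74.7 / (72 × 90) = 1.268 mg/dL

1.27 mg/dL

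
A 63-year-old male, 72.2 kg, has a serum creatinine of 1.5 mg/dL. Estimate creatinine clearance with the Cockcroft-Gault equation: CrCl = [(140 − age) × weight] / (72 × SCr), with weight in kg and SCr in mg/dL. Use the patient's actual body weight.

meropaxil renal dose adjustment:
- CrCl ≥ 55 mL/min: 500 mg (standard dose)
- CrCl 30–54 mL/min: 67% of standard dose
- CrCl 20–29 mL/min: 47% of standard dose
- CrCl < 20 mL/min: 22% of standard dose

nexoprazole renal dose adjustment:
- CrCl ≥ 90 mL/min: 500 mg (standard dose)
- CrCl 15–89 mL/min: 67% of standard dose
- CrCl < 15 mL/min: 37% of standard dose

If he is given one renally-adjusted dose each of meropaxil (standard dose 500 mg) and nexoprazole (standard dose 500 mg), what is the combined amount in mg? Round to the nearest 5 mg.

CrCl = (140 − 63) × 72.2 / (72 × 1.5) = 5559.4 / 108.00 ≈ 51.5 mL/min
CrCl ≈ 51 mL/min.
meropaxil: 30–54 mL/min → 67% of 500 mg = 335 mg.
nexoprazole: 15–89 mL/min → 67% of 500 mg = 335 mg.
Total = 335 + 335 = 670 mg.

670 mg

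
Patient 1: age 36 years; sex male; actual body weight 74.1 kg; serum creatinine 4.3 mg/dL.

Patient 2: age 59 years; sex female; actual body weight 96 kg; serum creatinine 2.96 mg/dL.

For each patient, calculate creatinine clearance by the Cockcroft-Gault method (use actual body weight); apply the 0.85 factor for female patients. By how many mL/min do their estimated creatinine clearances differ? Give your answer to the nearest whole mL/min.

Patient 1: CrCl = (140 − 36) × 74.1 / (72 × 4.3) = 7706.4 / 309.60 ≈ 24.9 mL/min
Patient 2: CrCl = (140 − 59) × 96 / (72 × 2.96) × 0.85 = 7776.0 / 213.12 × 0.85 ≈ 31.0 mL/min
|24.9 − 31.0| = 6.1 mL/min

6 mL/min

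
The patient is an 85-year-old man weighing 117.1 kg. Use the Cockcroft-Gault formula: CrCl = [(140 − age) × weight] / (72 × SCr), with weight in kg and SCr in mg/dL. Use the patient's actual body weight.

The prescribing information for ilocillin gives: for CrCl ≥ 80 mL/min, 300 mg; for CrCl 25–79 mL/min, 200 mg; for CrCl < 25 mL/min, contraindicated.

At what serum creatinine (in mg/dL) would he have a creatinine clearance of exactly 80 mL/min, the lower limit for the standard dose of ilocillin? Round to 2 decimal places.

Standard dose requires CrCl ≥ 80 mL/min.
Set (140 − 85) × 117.1 / (72 × SCr) = 80
SCr = (140 − 85) × 117.1 / (72 × 80) = 1.118 mg/dL

1.12 mg/dL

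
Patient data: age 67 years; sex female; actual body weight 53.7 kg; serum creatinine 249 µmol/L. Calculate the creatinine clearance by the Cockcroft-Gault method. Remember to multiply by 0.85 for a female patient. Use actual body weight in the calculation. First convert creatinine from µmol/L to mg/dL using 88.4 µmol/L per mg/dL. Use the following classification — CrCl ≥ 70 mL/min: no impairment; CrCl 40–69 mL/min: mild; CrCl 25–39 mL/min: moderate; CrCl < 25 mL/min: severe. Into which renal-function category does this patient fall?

severe

SCr = 249 / 88.4 = 2.817 mg/dL
CrCl = (140 − 67) × 53.7 / (72 × 2.817) × 0.85 = 3920.1 / 202.82 × 0.85 ≈ 16.4 mL/min
16 mL/min falls in the 'severe' range.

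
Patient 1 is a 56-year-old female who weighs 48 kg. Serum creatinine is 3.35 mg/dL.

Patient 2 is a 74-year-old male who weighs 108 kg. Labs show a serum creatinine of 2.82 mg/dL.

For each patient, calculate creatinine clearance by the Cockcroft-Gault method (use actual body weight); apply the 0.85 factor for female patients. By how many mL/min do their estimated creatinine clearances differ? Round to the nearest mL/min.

21 mL/min

Patient 1: CrCl = (140 − 56) × 48 / (72 × 3.35) × 0.85 = 4032.0 / 241.20 × 0.85 ≈ 14.2 mL/min
Patient 2: CrCl = (140 − 74) × 108 / (72 × 2.82) = 7128.0 / 203.04 ≈ 35.1 mL/min
|14.2 − 35.1| = 20.9 mL/min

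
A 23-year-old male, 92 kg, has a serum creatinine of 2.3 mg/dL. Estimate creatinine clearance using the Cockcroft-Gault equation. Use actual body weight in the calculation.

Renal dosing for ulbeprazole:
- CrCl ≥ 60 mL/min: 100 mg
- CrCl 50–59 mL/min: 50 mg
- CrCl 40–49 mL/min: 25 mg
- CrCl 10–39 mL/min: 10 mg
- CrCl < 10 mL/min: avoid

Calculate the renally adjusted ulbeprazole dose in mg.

CrCl = (140 − 23) × 92 / (72 × 2.3) = 10764.0 / 165.60 ≈ 65.0 mL/min
CrCl ≈ 65 mL/min → bracket ≥ 60 mL/min.
Dose for this bracket: 100 mg.

100 mg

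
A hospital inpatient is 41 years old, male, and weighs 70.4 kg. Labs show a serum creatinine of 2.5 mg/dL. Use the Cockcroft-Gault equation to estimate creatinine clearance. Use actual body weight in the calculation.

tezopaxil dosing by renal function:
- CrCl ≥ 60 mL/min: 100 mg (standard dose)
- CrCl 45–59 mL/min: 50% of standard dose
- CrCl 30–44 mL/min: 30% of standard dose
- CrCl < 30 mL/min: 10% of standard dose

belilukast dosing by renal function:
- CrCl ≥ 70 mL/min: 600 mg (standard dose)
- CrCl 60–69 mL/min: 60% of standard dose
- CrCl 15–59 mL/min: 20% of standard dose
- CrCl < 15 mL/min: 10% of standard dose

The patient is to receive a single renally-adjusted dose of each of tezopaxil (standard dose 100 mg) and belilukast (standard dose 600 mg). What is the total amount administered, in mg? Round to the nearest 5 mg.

CrCl = (140 − 41) × 70.4 / (72 × 2.5) = 6969.6 / 180.00 ≈ 38.7 mL/min
CrCl ≈ 39 mL/min.
tezopaxil: 30–44 mL/min → 30% of 100 mg = 30 mg.
belilukast: 15–59 mL/min → 20% of 600 mg = 120 mg.
Total = 30 + 120 = 150 mg.

150 mg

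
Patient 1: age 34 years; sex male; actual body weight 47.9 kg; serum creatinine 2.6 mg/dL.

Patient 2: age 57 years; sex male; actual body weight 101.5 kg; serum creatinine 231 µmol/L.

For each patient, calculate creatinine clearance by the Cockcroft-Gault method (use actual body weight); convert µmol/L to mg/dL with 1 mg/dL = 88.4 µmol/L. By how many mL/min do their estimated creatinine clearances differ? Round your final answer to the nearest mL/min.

18 mL/min

Patient 1: CrCl = (140 − 34) × 47.9 / (72 × 2.6) = 5077.4 / 187.20 ≈ 27.1 mL/min
Patient 2: SCr = 231 / 88.4 = 2.613 mg/dL
Patient 2: CrCl = (140 − 57) × 101.5 / (72 × 2.613) = 8424.5 / 188.14 ≈ 44.8 mL/min
|27.1 − 44.8| = 17.7 mL/min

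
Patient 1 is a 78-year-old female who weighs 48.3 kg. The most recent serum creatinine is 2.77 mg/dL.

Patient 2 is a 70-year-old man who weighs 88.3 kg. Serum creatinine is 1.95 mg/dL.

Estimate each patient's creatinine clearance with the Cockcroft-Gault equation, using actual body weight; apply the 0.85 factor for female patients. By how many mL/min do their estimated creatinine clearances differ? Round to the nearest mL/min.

31 mL/min

Patient 1: CrCl = (140 − 78) × 48.3 / (72 × 2.77) × 0.85 = 2994.6 / 199.44 × 0.85 ≈ 12.8 mL/min
Patient 2: CrCl = (140 − 70) × 88.3 / (72 × 1.95) = 6181.0 / 140.40 ≈ 44.0 mL/min
|12.8 − 44.0| = 31.2 mL/min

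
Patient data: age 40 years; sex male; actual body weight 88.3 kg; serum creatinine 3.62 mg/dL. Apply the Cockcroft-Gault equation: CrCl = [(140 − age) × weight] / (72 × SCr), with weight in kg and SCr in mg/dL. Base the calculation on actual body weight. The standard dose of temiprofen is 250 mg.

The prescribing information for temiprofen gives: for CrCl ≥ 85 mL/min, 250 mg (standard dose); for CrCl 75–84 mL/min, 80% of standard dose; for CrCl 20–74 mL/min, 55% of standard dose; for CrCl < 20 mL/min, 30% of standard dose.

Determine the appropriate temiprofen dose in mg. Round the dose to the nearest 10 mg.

CrCl = (140 − 40) × 88.3 / (72 × 3.62) = 8830.0 / 260.64 ≈ 33.9 mL/min
CrCl ≈ 34 mL/min → bracket 20–74 mL/min.
55% of 250 mg = 137.5 mg → 140 mg

140 mg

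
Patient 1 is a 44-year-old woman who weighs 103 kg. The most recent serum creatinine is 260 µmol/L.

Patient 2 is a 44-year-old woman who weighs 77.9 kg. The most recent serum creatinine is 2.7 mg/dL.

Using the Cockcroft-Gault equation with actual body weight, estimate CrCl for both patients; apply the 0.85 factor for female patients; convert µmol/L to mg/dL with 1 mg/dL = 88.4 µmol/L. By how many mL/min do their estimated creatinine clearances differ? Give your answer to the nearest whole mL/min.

7 mL/min

Patient 1: SCr = 260 / 88.4 = 2.941 mg/dL
Patient 1: CrCl = (140 − 44) × 103 / (72 × 2.941) × 0.85 = 9888.0 / 211.75 × 0.85 ≈ 39.7 mL/min
Patient 2: CrCl = (140 − 44) × 77.9 / (72 × 2.7) × 0.85 = 7478.4 / 194.40 × 0.85 ≈ 32.7 mL/min
|39.7 − 32.7| = 7.0 mL/min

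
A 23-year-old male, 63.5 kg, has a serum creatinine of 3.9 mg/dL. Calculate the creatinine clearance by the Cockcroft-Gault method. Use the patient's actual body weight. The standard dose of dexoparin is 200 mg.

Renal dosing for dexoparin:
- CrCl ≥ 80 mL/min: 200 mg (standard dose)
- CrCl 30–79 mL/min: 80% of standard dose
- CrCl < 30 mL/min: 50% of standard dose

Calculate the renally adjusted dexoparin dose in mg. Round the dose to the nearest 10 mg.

100 mg

CrCl = (140 − 23) × 63.5 / (72 × 3.9) = 7429.5 / 280.80 ≈ 26.5 mL/min
CrCl ≈ 26 mL/min → bracket < 30 mL/min.
50% of 200 mg = 100 mg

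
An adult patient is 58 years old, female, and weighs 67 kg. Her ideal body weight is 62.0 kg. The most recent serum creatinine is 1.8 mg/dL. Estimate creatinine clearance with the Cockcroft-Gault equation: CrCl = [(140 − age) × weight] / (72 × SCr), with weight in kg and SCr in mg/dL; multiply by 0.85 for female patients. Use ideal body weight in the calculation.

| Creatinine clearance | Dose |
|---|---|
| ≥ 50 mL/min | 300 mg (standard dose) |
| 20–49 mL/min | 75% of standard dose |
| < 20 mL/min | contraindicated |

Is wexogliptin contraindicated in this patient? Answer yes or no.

CrCl = (140 − 58) × 62 / (72 × 1.8) × 0.85 = 5084.0 / 129.60 × 0.85 ≈ 33.3 mL/min
CrCl ≈ 33 mL/min, which is ≥ 20 mL/min.

no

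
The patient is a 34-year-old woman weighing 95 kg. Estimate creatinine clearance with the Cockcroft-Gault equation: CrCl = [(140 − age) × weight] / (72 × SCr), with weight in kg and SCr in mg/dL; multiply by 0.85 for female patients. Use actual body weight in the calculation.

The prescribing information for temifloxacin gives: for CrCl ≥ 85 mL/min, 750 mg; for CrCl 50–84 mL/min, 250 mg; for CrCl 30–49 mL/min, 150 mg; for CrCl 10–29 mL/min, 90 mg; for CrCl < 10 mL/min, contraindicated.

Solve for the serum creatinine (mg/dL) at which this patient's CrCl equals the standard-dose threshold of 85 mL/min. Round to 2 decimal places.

Standard dose requires CrCl ≥ 85 mL/min.
Set (140 − 34) × 95 × 0.85 / (72 × SCr) = 85
SCr = (140 − 34) × 95 × 0.85 / (72 × 85) = 1.399 mg/dL

1.40 mg/dL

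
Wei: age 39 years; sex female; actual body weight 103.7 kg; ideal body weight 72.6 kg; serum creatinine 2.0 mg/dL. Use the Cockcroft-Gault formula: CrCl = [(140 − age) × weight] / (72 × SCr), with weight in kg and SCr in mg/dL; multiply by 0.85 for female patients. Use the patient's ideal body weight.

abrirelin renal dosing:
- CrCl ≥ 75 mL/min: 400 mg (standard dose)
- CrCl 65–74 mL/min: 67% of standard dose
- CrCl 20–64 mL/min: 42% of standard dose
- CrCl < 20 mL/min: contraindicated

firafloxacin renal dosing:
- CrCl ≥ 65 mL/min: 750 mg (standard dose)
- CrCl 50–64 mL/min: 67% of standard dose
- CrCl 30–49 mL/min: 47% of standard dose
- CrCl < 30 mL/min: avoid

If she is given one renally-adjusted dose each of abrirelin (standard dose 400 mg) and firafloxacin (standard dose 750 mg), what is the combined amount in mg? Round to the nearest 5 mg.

520 mg

CrCl = (140 − 39) × 72.6 / (72 × 2) × 0.85 = 7332.6 / 144.00 × 0.85 ≈ 43.3 mL/min
CrCl ≈ 43 mL/min.
abrirelin: 20–64 mL/min → 42% of 400 mg = 168 mg.
firafloxacin: 30–49 mL/min → 47% of 750 mg = 352.5 mg.
Total = 168 + 352.5 = 520.5 mg.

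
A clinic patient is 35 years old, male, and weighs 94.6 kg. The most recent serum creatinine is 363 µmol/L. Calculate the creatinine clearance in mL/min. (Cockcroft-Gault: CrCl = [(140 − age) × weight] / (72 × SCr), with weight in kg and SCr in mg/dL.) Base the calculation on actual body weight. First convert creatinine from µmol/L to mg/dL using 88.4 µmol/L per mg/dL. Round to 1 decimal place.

33.6 mL/min

SCr = 363 / 88.4 = 4.106 mg/dL
CrCl = (140 − 35) × 94.6 / (72 × 4.106) = 9933.0 / 295.63 ≈ 33.6 mL/min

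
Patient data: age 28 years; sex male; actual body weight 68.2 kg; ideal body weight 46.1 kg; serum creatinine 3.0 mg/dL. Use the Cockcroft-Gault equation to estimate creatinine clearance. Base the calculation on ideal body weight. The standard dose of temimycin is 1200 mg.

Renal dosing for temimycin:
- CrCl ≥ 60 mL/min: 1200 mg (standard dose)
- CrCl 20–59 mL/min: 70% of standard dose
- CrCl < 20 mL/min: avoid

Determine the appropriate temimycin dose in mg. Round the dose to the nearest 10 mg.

CrCl = (140 − 28) × 46.1 / (72 × 3) = 5163.2 / 216.00 ≈ 23.9 mL/min
CrCl ≈ 24 mL/min → bracket 20–59 mL/min.
70% of 1200 mg = 840 mg

840 mg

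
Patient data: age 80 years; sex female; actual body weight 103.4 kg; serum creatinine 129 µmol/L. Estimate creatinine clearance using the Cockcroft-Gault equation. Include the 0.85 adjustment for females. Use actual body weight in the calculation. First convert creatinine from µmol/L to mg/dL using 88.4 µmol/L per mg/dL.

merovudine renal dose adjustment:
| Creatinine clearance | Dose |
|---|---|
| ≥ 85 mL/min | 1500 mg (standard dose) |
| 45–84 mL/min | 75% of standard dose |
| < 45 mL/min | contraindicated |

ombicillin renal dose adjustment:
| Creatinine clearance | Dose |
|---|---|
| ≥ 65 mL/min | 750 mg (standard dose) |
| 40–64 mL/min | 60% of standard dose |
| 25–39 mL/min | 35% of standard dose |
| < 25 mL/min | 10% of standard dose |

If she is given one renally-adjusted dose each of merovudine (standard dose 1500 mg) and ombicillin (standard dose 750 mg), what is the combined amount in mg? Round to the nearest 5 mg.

SCr = 129 / 88.4 = 1.459 mg/dL
CrCl = (140 − 80) × 103.4 / (72 × 1.459) × 0.85 = 6204.0 / 105.05 × 0.85 ≈ 50.2 mL/min
CrCl ≈ 50 mL/min.
merovudine: 45–84 mL/min → 75% of 1500 mg = 1125 mg.
ombicillin: 40–64 mL/min → 60% of 750 mg = 450 mg.
Total = 1125 + 450 = 1575 mg.

1575 mg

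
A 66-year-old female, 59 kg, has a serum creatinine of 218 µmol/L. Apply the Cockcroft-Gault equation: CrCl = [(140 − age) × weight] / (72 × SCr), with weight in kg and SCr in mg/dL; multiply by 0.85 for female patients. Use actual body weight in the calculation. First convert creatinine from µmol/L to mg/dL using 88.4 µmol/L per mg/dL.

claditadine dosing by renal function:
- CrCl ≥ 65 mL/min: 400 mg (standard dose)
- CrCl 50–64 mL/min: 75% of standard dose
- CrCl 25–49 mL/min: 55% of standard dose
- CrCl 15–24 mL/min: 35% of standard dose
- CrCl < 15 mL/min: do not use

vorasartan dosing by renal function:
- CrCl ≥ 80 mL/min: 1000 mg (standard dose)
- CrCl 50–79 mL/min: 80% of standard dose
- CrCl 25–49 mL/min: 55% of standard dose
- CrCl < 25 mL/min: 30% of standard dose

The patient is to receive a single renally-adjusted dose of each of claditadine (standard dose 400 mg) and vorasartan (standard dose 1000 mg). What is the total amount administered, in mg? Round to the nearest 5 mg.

SCr = 218 / 88.4 = 2.466 mg/dL
CrCl = (140 − 66) × 59 / (72 × 2.466) × 0.85 = 4366.0 / 177.55 × 0.85 ≈ 20.9 mL/min
CrCl ≈ 21 mL/min.
claditadine: 15–24 mL/min → 35% of 400 mg = 140 mg.
vorasartan: < 25 mL/min → 30% of 1000 mg = 300 mg.
Total = 140 + 300 = 440 mg.

440 mg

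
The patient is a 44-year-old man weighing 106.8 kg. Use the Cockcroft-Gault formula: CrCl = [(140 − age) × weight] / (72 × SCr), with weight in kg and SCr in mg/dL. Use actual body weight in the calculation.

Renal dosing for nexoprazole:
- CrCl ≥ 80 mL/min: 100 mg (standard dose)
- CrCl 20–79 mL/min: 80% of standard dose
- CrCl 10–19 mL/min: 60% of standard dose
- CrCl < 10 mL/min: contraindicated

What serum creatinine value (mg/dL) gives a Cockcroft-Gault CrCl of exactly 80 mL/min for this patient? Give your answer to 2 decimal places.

Standard dose requires CrCl ≥ 80 mL/min.
Set (140 − 44) × 106.8 / (72 × SCr) = 80
SCr = (140 − 44) × 106.8 / (72 × 80) = 1.780 mg/dL

1.78 mg/dL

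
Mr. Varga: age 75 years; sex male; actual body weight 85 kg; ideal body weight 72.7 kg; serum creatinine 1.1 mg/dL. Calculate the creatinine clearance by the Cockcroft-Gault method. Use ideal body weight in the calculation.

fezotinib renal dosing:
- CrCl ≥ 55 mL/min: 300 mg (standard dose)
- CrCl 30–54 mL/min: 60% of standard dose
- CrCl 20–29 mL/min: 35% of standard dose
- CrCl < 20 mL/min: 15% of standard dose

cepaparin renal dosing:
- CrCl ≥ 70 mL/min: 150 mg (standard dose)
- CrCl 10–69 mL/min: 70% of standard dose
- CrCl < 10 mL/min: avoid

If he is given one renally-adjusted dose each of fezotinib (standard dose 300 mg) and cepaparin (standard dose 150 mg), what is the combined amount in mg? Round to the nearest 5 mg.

405 mg

CrCl = (140 − 75) × 72.7 / (72 × 1.1) = 4725.5 / 79.20 ≈ 59.7 mL/min
CrCl ≈ 60 mL/min.
fezotinib: ≥ 55 mL/min → 100% of 300 mg = 300 mg.
cepaparin: 10–69 mL/min → 70% of 150 mg = 105 mg.
Total = 300 + 105 = 405 mg.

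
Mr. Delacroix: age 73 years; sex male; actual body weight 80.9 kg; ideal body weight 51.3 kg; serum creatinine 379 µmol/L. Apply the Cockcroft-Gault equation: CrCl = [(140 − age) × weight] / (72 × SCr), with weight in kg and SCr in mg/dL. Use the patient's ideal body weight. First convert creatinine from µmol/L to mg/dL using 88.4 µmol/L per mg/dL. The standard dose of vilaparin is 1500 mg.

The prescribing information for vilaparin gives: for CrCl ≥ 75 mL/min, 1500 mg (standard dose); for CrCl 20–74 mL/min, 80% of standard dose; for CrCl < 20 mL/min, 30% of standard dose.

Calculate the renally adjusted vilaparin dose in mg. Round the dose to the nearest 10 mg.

SCr = 379 / 88.4 = 4.287 mg/dL
CrCl = (140 − 73) × 51.3 / (72 × 4.287) = 3437.1 / 308.66 ≈ 11.1 mL/min
CrCl ≈ 11 mL/min → bracket < 20 mL/min.
30% of 1500 mg = 450 mg

450 mg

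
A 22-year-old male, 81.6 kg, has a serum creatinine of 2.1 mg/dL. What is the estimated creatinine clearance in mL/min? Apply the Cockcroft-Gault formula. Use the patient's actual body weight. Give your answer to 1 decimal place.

63.7 mL/min

CrCl = (140 − 22) × 81.6 / (72 × 2.1) = 9628.8 / 151.20 ≈ 63.7 mL/min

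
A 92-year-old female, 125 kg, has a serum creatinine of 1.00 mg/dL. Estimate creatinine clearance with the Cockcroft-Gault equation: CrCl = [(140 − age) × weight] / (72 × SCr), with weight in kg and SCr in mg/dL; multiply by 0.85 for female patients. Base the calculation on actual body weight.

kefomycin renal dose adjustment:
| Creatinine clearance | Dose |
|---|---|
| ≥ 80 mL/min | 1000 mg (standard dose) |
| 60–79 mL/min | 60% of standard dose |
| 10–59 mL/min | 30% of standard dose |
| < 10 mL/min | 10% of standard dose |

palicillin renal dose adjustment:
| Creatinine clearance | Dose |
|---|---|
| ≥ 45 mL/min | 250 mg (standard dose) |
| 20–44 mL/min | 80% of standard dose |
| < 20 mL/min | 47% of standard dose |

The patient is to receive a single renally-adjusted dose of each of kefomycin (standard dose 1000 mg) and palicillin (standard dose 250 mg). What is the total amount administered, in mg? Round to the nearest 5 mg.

850 mg

CrCl = (140 − 92) × 125 / (72 × 1) × 0.85 = 6000.0 / 72.00 × 0.85 ≈ 70.8 mL/min
CrCl ≈ 71 mL/min.
kefomycin: 60–79 mL/min → 60% of 1000 mg = 600 mg.
palicillin: ≥ 45 mL/min → 100% of 250 mg = 250 mg.
Total = 600 + 250 = 850 mg.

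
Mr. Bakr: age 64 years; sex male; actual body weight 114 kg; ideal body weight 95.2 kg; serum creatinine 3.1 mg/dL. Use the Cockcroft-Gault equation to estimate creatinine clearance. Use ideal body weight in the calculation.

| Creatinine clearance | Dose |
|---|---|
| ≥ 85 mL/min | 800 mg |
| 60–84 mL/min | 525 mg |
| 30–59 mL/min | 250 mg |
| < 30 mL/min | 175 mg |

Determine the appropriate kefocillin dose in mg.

CrCl = (140 − 64) × 95.2 / (72 × 3.1) = 7235.2 / 223.20 ≈ 32.4 mL/min
CrCl ≈ 32 mL/min → bracket 30–59 mL/min.
Dose for this bracket: 250 mg.

250 mg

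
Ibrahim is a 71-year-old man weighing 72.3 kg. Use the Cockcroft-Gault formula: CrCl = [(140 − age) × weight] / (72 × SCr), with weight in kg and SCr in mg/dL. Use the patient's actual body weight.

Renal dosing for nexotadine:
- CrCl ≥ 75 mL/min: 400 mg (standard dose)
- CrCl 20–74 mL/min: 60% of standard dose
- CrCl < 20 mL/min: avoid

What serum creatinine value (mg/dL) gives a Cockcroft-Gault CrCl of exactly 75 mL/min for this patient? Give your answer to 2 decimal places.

0.92 mg/dL

Standard dose requires CrCl ≥ 75 mL/min.
Set (140 − 71) × 72.3 / (72 × SCr) = 75
SCr = (140 − 71) × 72.3 / (72 × 75) = 0.924 mg/dL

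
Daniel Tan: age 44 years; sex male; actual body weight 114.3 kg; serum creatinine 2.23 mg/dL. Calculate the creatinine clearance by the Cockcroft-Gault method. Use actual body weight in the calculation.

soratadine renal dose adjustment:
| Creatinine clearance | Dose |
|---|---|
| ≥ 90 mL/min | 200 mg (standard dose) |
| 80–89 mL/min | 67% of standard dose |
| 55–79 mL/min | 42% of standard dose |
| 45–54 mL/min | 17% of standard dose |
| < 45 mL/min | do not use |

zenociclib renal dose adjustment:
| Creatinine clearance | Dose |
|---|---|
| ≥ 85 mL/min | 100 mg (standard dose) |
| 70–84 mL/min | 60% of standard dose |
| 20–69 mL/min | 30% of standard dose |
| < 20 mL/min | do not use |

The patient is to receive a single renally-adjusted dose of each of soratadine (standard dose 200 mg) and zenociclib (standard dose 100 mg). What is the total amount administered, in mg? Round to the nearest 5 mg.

115 mg

CrCl = (140 − 44) × 114.3 / (72 × 2.23) = 10972.8 / 160.56 ≈ 68.3 mL/min
CrCl ≈ 68 mL/min.
soratadine: 55–79 mL/min → 42% of 200 mg = 84 mg.
zenociclib: 20–69 mL/min → 30% of 100 mg = 30 mg.
Total = 84 + 30 = 114 mg.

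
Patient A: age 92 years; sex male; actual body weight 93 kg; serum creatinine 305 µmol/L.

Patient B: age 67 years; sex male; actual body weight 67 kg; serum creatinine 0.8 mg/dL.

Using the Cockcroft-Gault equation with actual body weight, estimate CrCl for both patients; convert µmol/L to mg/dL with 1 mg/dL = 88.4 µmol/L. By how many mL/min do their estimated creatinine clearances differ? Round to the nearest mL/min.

Patient A: SCr = 305 / 88.4 = 3.45 mg/dL
Patient A: CrCl = (140 − 92) × 93 / (72 × 3.45) = 4464.0 / 248.40 ≈ 18.0 mL/min
Patient B: CrCl = (140 − 67) × 67 / (72 × 0.8) = 4891.0 / 57.60 ≈ 84.9 mL/min
|18.0 − 84.9| = 66.9 mL/min

67 mL/min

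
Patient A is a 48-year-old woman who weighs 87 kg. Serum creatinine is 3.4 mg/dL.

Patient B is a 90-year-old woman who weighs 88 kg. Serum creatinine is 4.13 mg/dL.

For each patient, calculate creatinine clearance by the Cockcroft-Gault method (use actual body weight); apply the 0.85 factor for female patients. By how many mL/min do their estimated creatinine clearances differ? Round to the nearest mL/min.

Patient A: CrCl = (140 − 48) × 87 / (72 × 3.4) × 0.85 = 8004.0 / 244.80 × 0.85 ≈ 27.8 mL/min
Patient B: CrCl = (140 − 90) × 88 / (72 × 4.13) × 0.85 = 4400.0 / 297.36 × 0.85 ≈ 12.6 mL/min
|27.8 − 12.6| = 15.2 mL/min

15 mL/min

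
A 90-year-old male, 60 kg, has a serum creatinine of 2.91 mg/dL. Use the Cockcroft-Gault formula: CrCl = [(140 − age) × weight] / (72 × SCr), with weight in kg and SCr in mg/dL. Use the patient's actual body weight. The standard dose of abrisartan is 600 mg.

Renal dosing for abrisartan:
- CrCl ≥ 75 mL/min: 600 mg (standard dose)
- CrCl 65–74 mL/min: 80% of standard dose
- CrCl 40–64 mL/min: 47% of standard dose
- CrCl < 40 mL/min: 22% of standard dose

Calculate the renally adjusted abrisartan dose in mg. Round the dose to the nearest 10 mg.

130 mg

CrCl = (140 − 90) × 60 / (72 × 2.91) = 3000.0 / 209.52 ≈ 14.3 mL/min
CrCl ≈ 14 mL/min → bracket < 40 mL/min.
22% of 600 mg = 132 mg → 130 mg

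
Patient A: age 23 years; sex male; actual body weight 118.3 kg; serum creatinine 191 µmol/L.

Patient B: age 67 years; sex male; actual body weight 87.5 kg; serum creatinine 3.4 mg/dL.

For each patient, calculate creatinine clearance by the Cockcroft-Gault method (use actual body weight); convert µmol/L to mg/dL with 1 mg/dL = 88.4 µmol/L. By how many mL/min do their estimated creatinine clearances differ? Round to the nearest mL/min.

Patient A: SCr = 191 / 88.4 = 2.161 mg/dL
Patient A: CrCl = (140 − 23) × 118.3 / (72 × 2.161) = 13841.1 / 155.59 ≈ 89.0 mL/min
Patient B: CrCl = (140 − 67) × 87.5 / (72 × 3.4) = 6387.5 / 244.80 ≈ 26.1 mL/min
|89.0 − 26.1| = 62.9 mL/min

63 mL/min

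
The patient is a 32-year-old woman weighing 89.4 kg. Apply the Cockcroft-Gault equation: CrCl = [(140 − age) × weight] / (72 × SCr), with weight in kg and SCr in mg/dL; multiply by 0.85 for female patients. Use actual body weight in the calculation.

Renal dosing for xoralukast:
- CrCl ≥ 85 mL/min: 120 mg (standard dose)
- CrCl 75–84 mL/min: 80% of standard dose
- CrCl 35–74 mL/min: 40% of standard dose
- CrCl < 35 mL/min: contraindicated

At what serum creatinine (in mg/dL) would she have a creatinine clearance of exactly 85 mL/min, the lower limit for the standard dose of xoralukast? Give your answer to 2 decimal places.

Standard dose requires CrCl ≥ 85 mL/min.
Set (140 − 32) × 89.4 × 0.85 / (72 × SCr) = 85
SCr = (140 − 32) × 89.4 × 0.85 / (72 × 85) = 1.341 mg/dL

1.34 mg/dL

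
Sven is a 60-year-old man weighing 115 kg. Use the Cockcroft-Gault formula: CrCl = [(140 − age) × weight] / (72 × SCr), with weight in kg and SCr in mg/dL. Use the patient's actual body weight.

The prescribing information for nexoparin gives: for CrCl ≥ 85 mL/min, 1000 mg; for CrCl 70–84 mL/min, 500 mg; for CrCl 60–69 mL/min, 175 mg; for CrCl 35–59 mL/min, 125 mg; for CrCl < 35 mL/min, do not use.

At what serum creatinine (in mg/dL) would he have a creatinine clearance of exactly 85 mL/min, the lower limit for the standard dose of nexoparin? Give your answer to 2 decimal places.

1.50 mg/dL

Standard dose requires CrCl ≥ 85 mL/min.
Set (140 − 60) × 115 / (72 × SCr) = 85
SCr = (140 − 60) × 115 / (72 × 85) = 1.503 mg/dL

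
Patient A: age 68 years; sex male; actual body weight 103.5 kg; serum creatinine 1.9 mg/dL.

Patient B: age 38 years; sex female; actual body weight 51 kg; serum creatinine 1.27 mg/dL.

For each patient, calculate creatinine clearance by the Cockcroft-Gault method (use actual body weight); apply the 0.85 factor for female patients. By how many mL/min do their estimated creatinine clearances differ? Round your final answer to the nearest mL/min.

6 mL/min

Patient A: CrCl = (140 − 68) × 103.5 / (72 × 1.9) = 7452.0 / 136.80 ≈ 54.5 mL/min
Patient B: CrCl = (140 − 38) × 51 / (72 × 1.27) × 0.85 = 5202.0 / 91.44 × 0.85 ≈ 48.4 mL/min
|54.5 − 48.4| = 6.1 mL/min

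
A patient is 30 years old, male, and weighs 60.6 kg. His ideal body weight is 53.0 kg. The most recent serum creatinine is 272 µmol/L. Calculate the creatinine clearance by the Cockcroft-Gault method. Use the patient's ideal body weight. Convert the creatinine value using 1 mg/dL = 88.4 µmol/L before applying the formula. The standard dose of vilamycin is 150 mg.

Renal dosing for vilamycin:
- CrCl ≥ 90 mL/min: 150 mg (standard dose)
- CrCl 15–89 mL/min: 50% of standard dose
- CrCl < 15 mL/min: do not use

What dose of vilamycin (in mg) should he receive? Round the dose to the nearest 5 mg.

75 mg

SCr = 272 / 88.4 = 3.077 mg/dL
CrCl = (140 − 30) × 53 / (72 × 3.077) = 5830.0 / 221.54 ≈ 26.3 mL/min
CrCl ≈ 26 mL/min → bracket 15–89 mL/min.
50% of 150 mg = 75 mg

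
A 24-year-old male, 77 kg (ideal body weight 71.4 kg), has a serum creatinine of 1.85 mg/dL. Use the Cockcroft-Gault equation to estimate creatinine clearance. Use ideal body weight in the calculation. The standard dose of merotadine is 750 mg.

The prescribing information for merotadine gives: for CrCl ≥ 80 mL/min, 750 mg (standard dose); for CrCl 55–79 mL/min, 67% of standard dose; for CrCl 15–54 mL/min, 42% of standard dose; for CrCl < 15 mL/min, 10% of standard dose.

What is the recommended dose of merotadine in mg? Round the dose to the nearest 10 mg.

CrCl = (140 − 24) × 71.4 / (72 × 1.85) = 8282.4 / 133.20 ≈ 62.2 mL/min
CrCl ≈ 62 mL/min → bracket 55–79 mL/min.
67% of 750 mg = 502.5 mg → 500 mg

500 mg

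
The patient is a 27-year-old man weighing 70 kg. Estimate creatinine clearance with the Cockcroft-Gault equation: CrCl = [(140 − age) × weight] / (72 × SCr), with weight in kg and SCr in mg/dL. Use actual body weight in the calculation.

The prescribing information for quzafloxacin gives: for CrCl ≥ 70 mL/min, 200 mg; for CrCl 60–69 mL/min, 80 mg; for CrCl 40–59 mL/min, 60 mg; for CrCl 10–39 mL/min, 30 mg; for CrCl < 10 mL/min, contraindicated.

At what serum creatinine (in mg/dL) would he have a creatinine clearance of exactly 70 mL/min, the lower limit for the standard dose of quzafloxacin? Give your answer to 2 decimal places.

Standard dose requires CrCl ≥ 70 mL/min.
Set (140 − 27) × 70 / (72 × SCr) = 70
SCr = (140 − 27) × 70 / (72 × 70) = 1.569 mg/dL

1.57 mg/dL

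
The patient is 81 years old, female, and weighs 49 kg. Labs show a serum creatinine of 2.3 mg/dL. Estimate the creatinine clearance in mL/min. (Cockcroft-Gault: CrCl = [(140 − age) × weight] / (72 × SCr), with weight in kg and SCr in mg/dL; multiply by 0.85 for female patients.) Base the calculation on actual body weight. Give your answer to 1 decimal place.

CrCl = (140 − 81) × 49 / (72 × 2.3) × 0.85 = 2891.0 / 165.60 × 0.85 ≈ 14.8 mL/min

14.8 mL/min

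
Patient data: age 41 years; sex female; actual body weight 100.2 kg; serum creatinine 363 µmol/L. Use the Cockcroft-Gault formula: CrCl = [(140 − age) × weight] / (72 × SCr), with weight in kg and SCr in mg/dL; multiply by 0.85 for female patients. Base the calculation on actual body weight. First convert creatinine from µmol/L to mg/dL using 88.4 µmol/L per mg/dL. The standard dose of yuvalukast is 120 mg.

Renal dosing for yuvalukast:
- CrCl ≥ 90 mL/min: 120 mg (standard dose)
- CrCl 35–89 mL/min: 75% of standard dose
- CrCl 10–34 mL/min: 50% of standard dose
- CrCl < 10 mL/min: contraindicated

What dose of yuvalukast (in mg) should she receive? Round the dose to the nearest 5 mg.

60 mg

SCr = 363 / 88.4 = 4.106 mg/dL
CrCl = (140 − 41) × 100.2 / (72 × 4.106) × 0.85 = 9919.8 / 295.63 × 0.85 ≈ 28.5 mL/min
CrCl ≈ 29 mL/min → bracket 10–34 mL/min.
50% of 120 mg = 60 mg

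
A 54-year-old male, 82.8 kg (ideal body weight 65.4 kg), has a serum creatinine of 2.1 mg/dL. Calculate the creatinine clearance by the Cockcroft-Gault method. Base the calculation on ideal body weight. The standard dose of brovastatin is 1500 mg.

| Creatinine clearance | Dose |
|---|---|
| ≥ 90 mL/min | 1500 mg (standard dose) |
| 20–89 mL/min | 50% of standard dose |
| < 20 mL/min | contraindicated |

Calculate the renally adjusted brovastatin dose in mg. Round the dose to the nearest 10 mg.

CrCl = (140 − 54) × 65.4 / (72 × 2.1) = 5624.4 / 151.20 ≈ 37.2 mL/min
CrCl ≈ 37 mL/min → bracket 20–89 mL/min.
50% of 1500 mg = 750 mg

750 mg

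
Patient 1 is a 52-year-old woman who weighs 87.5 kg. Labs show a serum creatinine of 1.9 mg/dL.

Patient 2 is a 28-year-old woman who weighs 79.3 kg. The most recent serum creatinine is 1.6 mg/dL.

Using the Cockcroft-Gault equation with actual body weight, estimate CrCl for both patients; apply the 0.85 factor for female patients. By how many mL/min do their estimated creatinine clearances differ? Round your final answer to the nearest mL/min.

18 mL/min

Patient 1: CrCl = (140 − 52) × 87.5 / (72 × 1.9) × 0.85 = 7700.0 / 136.80 × 0.85 ≈ 47.8 mL/min
Patient 2: CrCl = (140 − 28) × 79.3 / (72 × 1.6) × 0.85 = 8881.6 / 115.20 × 0.85 ≈ 65.5 mL/min
|47.8 − 65.5| = 17.7 mL/min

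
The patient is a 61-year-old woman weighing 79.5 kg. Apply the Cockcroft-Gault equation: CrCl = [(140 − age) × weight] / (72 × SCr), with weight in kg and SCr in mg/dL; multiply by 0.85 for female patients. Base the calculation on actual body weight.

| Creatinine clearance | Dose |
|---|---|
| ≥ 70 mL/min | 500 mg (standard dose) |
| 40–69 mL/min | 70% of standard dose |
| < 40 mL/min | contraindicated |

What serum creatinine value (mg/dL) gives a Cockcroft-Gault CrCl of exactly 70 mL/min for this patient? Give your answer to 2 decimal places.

Standard dose requires CrCl ≥ 70 mL/min.
Set (140 − 61) × 79.5 × 0.85 / (72 × SCr) = 70
SCr = (140 − 61) × 79.5 × 0.85 / (72 × 70) = 1.059 mg/dL

1.06 mg/dL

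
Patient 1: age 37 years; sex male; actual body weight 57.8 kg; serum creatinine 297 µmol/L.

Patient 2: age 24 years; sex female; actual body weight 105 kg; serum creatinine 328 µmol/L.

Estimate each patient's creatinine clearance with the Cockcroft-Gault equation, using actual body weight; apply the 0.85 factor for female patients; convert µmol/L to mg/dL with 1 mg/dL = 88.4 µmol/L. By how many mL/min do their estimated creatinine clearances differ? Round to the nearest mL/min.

Patient 1: SCr = 297 / 88.4 = 3.36 mg/dL
Patient 1: CrCl = (140 − 37) × 57.8 / (72 × 3.36) = 5953.4 / 241.92 ≈ 24.6 mL/min
Patient 2: SCr = 328 / 88.4 = 3.71 mg/dL
Patient 2: CrCl = (140 − 24) × 105 / (72 × 3.71) × 0.85 = 12180.0 / 267.12 × 0.85 ≈ 38.8 mL/min
|24.6 − 38.8| = 14.2 mL/min

14 mL/min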